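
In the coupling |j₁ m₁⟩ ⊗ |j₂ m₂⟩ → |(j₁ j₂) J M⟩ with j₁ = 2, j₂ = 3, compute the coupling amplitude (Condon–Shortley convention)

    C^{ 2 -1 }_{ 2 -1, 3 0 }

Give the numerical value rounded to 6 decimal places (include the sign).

j₁+j₂−J=3  J+j₁−j₂=1  J−j₁+j₂=3  j₁+j₂+J+1=8
(j₁±m₁, j₂±m₂, J±M) = (1,3,3,3,1,3)
P² = 81/14
sum k=2..3:
  [2] +1/4 = 1/4
  [3] −1/36 = -1/36
S = 2/9
C² = P²·S² = 2/7 ; C = +0.534522

+√(2/7) ≈ +0.534522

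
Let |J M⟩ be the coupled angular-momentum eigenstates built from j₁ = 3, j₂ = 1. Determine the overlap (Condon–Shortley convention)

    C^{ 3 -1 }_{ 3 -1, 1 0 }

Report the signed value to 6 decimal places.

j₁+j₂−J=1  J+j₁−j₂=5  J−j₁+j₂=1  j₁+j₂+J+1=8
(j₁±m₁, j₂±m₂, J±M) = (2,4,1,1,2,4)
P² = 48
sum k=0..1:
  [0] +1/24 = 1/24
  [1] −1/12 = -1/12
S = -1/24
C² = P²·S² = 1/12 ; C = -0.288675

-0.288675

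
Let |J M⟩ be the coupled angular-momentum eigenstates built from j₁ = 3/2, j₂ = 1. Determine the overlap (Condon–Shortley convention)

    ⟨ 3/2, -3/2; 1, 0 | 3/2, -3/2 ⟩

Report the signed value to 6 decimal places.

−√(3/5) = -0.774597

j₁+j₂−J=1  J+j₁−j₂=2  J−j₁+j₂=1  j₁+j₂+J+1=5
(j₁±m₁, j₂±m₂, J±M) = (0,3,1,1,0,3)
P² = 12/5
sum k=1..1:
  [1] −1/2 = -1/2
S = -1/2
C² = P²·S² = 3/5 ; C = -0.774597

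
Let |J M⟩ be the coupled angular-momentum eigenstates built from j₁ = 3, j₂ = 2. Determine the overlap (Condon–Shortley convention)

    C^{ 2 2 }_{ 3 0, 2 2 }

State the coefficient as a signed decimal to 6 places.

√[5·3!3!1!/8! · 3!3!4!0!4!0!] = √(648/7)
  +(−1)^3/∏(3,0,0,1,3,0)! = -1/36  (running -1/36)
⟨..|..⟩ = √(648/7)·(-1/36) = -0.267261

−√(1/14) = -0.267261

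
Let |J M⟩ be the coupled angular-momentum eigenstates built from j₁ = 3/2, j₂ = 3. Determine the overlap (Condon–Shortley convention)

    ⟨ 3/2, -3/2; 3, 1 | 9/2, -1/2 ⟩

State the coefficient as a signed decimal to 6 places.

+0.345033  (= +√(5/42))

triangle: 0!*3!*6!/10! = 4320/3628800
(j±m)!: 0!*3!*4!*2!*4!*5! = 829440
prefactor² = (2J+1)*Δ*N² = 69120/7
  k=0: +1/(0!*0!*3!*4!*0!*2!) = 1/288
Σ = 1/288  ⇒  CG² = 69120/7*1/288² = 5/42
CG = +√(5/42) = +0.345033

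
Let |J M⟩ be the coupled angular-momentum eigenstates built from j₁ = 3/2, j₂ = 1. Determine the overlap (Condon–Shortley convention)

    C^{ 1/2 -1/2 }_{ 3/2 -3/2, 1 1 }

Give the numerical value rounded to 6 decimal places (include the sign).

triangle: 2!×1!×0!/4! = 2/24
(j±m)!: 0!×3!×2!×0!×0!×1! = 12
prefactor² = (2J+1)×Δ×N² = 2
  k=2: +1/(2!×0!×1!×0!×0!×0!) = 1/2
Σ = 1/2  ⇒  CG² = 2×1/2² = 1/2
CG = +√(1/2) = +0.707107

+√(1/2) ≈ +0.707107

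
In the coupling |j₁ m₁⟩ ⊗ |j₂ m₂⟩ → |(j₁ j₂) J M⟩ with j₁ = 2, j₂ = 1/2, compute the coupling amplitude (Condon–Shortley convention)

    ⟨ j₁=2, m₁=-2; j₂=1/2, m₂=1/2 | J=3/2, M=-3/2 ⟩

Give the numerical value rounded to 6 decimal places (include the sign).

−√(4/5) = -0.894427

triangle: 1!*3!*0!/5! = 6/120
(j±m)!: 0!*4!*1!*0!*0!*3! = 144
prefactor² = (2J+1)*Δ*N² = 144/5
  k=1: −1/(1!*0!*3!*0!*0!*0!) = -1/6
Σ = -1/6  ⇒  CG² = 144/5*(-1/6)² = 4/5
CG = −√(4/5) = -0.894427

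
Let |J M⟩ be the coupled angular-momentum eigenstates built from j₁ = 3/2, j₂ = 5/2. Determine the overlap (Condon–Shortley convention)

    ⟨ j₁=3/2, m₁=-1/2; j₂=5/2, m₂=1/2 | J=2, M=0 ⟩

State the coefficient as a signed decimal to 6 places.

j₁+j₂−J=2  J+j₁−j₂=1  J−j₁+j₂=3  j₁+j₂+J+1=7
(j₁±m₁, j₂±m₂, J±M) = (1,2,3,2,2,2)
P² = 8/7
sum k=1..2:
  [1] −1/2 = -1/2
  [2] +1/4 = 1/4
S = -1/4
C² = P²·S² = 1/14 ; C = -0.267261

−√(1/14) ≈ -0.267261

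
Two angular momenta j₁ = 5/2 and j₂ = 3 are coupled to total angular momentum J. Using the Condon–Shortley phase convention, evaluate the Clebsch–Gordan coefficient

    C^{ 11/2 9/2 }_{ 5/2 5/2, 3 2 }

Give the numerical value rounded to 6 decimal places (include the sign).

+√(6/11) = +0.738549

triangle: 0!*5!*6!/12! = 86400/479001600
(j±m)!: 5!*0!*5!*1!*10!*1! = 52254720000
prefactor² = (2J+1)*Δ*N² = 1244160000/11
  k=0: +1/(0!*0!*0!*5!*5!*1!) = 1/14400
Σ = 1/14400  ⇒  CG² = 1244160000/11*1/14400² = 6/11
CG = +√(6/11) = +0.738549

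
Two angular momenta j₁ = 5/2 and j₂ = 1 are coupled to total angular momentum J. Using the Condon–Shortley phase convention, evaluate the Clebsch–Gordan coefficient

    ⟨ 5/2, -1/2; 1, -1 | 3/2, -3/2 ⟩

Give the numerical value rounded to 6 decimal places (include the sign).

+√(1/15) ≈ +0.258199

j₁+j₂−J=2  J+j₁−j₂=3  J−j₁+j₂=0  j₁+j₂+J+1=6
(j₁±m₁, j₂±m₂, J±M) = (2,3,0,2,0,3)
P² = 48/5
sum k=0..0:
  [0] +1/12 = 1/12
S = 1/12
C² = P²·S² = 1/15 ; C = +0.258199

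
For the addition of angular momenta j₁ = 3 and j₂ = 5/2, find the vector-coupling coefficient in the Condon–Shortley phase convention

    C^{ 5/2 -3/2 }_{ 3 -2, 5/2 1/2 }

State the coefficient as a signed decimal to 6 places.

√[6·3!3!2!/9! · 1!5!3!2!1!4!] = √(288/7)
  +(−1)^2/∏(2,1,3,1,0,1)! = 1/12  (running 1/12)
  +(−1)^3/∏(3,0,2,0,1,2)! = -1/24  (running 1/24)
⟨..|..⟩ = √(288/7)·(1/24) = +0.267261

+√(1/14) = +0.267261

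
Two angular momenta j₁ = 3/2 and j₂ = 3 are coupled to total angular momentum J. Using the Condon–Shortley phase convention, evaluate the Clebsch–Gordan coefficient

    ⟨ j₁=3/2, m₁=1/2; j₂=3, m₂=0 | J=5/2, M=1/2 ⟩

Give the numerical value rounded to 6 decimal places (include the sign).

j₁+j₂−J=2  J+j₁−j₂=1  J−j₁+j₂=4  j₁+j₂+J+1=8
(j₁±m₁, j₂±m₂, J±M) = (2,1,3,3,3,2)
P² = 216/35
sum k=0..1:
  [0] +1/12 = 1/12
  [1] −1/4 = -1/4
S = -1/6
C² = P²·S² = 6/35 ; C = -0.414039

−√(6/35) ≈ -0.414039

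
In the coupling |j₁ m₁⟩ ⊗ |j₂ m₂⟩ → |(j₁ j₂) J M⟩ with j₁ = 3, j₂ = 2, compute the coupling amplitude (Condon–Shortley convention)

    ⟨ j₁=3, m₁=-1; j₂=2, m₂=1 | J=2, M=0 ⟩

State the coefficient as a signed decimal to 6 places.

triangle: 3!×3!×1!/8! = 36/40320
(j±m)!: 2!×4!×3!×1!×2!×2! = 1152
prefactor² = (2J+1)×Δ×N² = 36/7
  k=2: +1/(2!×1!×2!×1!×1!×0!) = 1/4
  k=3: −1/(3!×0!×1!×0!×2!×1!) = -1/12
Σ = 1/6  ⇒  CG² = 36/7×1/6² = 1/7
CG = +√(1/7) = +0.377964

+0.377964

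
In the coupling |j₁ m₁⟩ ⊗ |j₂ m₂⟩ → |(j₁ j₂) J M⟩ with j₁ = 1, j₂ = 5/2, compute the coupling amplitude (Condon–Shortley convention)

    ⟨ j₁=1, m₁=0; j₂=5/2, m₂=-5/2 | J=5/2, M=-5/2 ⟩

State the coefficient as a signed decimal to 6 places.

j₁+j₂−J=1  J+j₁−j₂=1  J−j₁+j₂=4  j₁+j₂+J+1=7
(j₁±m₁, j₂±m₂, J±M) = (1,1,0,5,0,5)
P² = 2880/7
sum k=0..0:
  [0] +1/24 = 1/24
S = 1/24
C² = P²·S² = 5/7 ; C = +0.845154

+√(5/7) = +0.845154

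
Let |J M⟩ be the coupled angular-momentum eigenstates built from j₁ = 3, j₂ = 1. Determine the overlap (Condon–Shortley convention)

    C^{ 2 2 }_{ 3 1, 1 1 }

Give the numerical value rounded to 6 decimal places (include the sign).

j₁+j₂−J=2  J+j₁−j₂=4  J−j₁+j₂=0  j₁+j₂+J+1=7
(j₁±m₁, j₂±m₂, J±M) = (4,2,2,0,4,0)
P² = 768/7
sum k=2..2:
  [2] +1/48 = 1/48
S = 1/48
C² = P²·S² = 1/21 ; C = +0.218218

+0.218218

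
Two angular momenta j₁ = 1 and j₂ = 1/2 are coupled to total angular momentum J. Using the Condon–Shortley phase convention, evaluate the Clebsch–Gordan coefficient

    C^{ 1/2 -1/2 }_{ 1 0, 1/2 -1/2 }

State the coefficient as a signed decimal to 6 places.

+0.577350

j₁+j₂−J=1  J+j₁−j₂=1  J−j₁+j₂=0  j₁+j₂+J+1=3
(j₁±m₁, j₂±m₂, J±M) = (1,1,0,1,0,1)
P² = 1/3
sum k=0..0:
  [0] +1/1 = 1
S = 1
C² = P²·S² = 1/3 ; C = +0.577350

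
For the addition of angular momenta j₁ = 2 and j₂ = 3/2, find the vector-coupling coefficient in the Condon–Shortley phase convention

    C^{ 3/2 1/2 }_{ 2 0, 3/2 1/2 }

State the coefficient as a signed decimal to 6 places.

j₁+j₂−J=2  J+j₁−j₂=2  J−j₁+j₂=1  j₁+j₂+J+1=6
(j₁±m₁, j₂±m₂, J±M) = (2,2,2,1,2,1)
P² = 16/45
sum k=1..2:
  [1] −1/1 = -1
  [2] +1/4 = 1/4
S = -3/4
C² = P²·S² = 1/5 ; C = -0.447214

-0.447214  (= −√(1/5))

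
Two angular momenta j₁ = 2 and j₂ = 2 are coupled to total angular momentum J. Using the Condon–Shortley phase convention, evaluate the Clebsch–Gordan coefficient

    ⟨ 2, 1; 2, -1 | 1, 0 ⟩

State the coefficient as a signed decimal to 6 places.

√[3·3!1!1!/6! · 3!1!1!3!1!1!] = √(9/10)
  +(−1)^0/∏(0,3,1,1,0,0)! = 1/6  (running 1/6)
  +(−1)^1/∏(1,2,0,0,1,1)! = -1/2  (running -1/3)
⟨..|..⟩ = √(9/10)·(-1/3) = -0.316228

−√(1/10) = -0.316228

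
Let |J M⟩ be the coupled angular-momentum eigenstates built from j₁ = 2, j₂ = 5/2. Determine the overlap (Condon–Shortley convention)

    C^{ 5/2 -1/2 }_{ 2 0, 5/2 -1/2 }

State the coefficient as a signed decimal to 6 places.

−√(8/35) ≈ -0.478091

triangle: 2!×2!×3!/8! = 24/40320
(j±m)!: 2!×2!×2!×3!×2!×3! = 576
prefactor² = (2J+1)×Δ×N² = 72/35
  k=0: +1/(0!×2!×2!×2!×0!×1!) = 1/8
  k=1: −1/(1!×1!×1!×1!×1!×2!) = -1/2
  k=2: +1/(2!×0!×0!×0!×2!×3!) = 1/24
Σ = -1/3  ⇒  CG² = 72/35×(-1/3)² = 8/35
CG = −√(8/35) = -0.478091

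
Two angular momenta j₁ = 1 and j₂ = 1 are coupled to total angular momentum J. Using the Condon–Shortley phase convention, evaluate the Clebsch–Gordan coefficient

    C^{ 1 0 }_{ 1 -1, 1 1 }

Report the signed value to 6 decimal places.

√[3·1!1!1!/4! · 0!2!2!0!1!1!] = √(1/2)
  +(−1)^1/∏(1,0,1,1,0,0)! = -1  (running -1)
⟨..|..⟩ = √(1/2)·(-1) = -0.707107

-0.707107  (= −√(1/2))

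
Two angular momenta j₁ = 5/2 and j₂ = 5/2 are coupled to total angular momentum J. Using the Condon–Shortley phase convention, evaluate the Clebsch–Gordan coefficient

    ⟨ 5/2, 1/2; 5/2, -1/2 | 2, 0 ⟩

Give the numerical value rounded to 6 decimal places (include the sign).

−√(4/21) ≈ -0.436436

√[5·3!2!2!/8! · 3!2!2!3!2!2!] = √(12/7)
  +(−1)^0/∏(0,3,2,2,0,0)! = 1/24  (running 1/24)
  +(−1)^1/∏(1,2,1,1,1,1)! = -1/2  (running -11/24)
  +(−1)^2/∏(2,1,0,0,2,2)! = 1/8  (running -1/3)
⟨..|..⟩ = √(12/7)·(-1/3) = -0.436436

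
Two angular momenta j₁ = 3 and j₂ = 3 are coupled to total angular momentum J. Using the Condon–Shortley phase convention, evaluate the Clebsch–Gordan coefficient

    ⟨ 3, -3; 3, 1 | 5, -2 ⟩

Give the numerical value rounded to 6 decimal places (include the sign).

−√(1/6) = -0.408248

√[11·1!5!5!/12! · 0!6!4!2!3!7!] = √(345600)
  +(−1)^1/∏(1,0,5,3,0,2)! = -1/1440  (running -1/1440)
⟨..|..⟩ = √(345600)·(-1/1440) = -0.408248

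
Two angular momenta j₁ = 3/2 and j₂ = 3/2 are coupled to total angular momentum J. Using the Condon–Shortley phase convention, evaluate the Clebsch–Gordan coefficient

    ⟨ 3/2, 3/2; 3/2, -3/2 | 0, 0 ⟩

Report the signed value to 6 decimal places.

+0.500000

triangle: 3!*0!*0!/4! = 6/24
(j±m)!: 3!*0!*0!*3!*0!*0! = 36
prefactor² = (2J+1)*Δ*N² = 9
  k=0: +1/(0!*3!*0!*0!*0!*0!) = 1/6
Σ = 1/6  ⇒  CG² = 9*1/6² = 1/4
CG = +√(1/4) = +0.500000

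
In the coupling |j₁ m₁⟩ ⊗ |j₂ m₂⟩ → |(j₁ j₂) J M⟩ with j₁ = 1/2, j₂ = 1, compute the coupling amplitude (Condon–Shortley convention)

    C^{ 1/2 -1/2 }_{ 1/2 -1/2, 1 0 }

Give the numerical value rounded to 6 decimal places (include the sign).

triangle: 1!·0!·1!/3! = 1/6
(j±m)!: 0!·1!·1!·1!·0!·1! = 1
prefactor² = (2J+1)·Δ·N² = 1/3
  k=1: −1/(1!·0!·0!·0!·0!·1!) = -1
Σ = -1  ⇒  CG² = 1/3·(-1)² = 1/3
CG = −√(1/3) = -0.577350

−√(1/3) = -0.577350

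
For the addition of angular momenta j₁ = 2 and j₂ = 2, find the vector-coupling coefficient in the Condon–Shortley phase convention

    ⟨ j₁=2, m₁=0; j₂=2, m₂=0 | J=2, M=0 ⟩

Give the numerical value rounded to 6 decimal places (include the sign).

−√(2/7) = -0.534522

√[5·2!2!2!/7! · 2!2!2!2!2!2!] = √(32/63)
  +(−1)^0/∏(0,2,2,2,0,0)! = 1/8  (running 1/8)
  +(−1)^1/∏(1,1,1,1,1,1)! = -1  (running -7/8)
  +(−1)^2/∏(2,0,0,0,2,2)! = 1/8  (running -3/4)
⟨..|..⟩ = √(32/63)·(-3/4) = -0.534522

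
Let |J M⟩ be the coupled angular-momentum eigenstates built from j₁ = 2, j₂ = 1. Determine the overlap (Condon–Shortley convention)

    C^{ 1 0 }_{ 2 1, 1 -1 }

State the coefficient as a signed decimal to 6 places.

triangle: 2!*2!*0!/5! = 4/120
(j±m)!: 3!*1!*0!*2!*1!*1! = 12
prefactor² = (2J+1)*Δ*N² = 6/5
  k=0: +1/(0!*2!*1!*0!*1!*0!) = 1/2
Σ = 1/2  ⇒  CG² = 6/5*1/2² = 3/10
CG = +√(3/10) = +0.547723

+√(3/10) = +0.547723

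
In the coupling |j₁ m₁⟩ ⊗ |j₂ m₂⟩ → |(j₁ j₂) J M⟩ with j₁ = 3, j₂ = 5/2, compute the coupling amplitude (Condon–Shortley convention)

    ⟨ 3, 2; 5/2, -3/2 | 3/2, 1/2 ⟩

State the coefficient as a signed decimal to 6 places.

j₁+j₂−J=4  J+j₁−j₂=2  J−j₁+j₂=1  j₁+j₂+J+1=8
(j₁±m₁, j₂±m₂, J±M) = (5,1,1,4,2,1)
P² = 192/7
sum k=0..1:
  [0] +1/24 = 1/24
  [1] −1/12 = -1/12
S = -1/24
C² = P²·S² = 1/21 ; C = -0.218218

-0.218218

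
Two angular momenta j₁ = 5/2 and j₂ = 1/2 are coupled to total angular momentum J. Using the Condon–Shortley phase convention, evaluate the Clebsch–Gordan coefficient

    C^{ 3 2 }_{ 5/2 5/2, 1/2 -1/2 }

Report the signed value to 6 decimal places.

+0.408248  (= +√(1/6))

√[7·0!5!1!/7! · 5!0!0!1!5!1!] = √(2400)
  +(−1)^0/∏(0,0,0,0,5,1)! = 1/120  (running 1/120)
⟨..|..⟩ = √(2400)·(1/120) = +0.408248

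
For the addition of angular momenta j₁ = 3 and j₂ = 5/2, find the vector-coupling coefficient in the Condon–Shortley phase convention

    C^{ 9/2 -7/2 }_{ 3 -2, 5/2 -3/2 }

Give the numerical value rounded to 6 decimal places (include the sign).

-0.100504

j₁+j₂−J=1  J+j₁−j₂=5  J−j₁+j₂=4  j₁+j₂+J+1=11
(j₁±m₁, j₂±m₂, J±M) = (1,5,1,4,1,8)
P² = 921600/11
sum k=0..1:
  [0] +1/720 = 1/720
  [1] −1/576 = -1/576
S = -1/2880
C² = P²·S² = 1/99 ; C = -0.100504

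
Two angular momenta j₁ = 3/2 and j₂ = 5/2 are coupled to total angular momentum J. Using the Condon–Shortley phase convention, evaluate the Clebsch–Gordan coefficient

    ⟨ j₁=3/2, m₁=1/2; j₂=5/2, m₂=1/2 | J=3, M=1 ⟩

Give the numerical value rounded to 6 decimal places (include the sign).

j₁+j₂−J=1  J+j₁−j₂=2  J−j₁+j₂=4  j₁+j₂+J+1=8
(j₁±m₁, j₂±m₂, J±M) = (2,1,3,2,4,2)
P² = 48/5
sum k=0..1:
  [0] +1/6 = 1/6
  [1] −1/8 = -1/8
S = 1/24
C² = P²·S² = 1/60 ; C = +0.129099

+√(1/60) = +0.129099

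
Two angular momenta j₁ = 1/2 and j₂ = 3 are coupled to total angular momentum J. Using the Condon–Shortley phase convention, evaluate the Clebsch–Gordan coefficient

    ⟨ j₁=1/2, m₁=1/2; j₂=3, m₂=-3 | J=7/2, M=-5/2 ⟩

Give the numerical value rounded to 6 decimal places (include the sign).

triangle: 0!×1!×6!/8! = 720/40320
(j±m)!: 1!×0!×0!×6!×1!×6! = 518400
prefactor² = (2J+1)×Δ×N² = 518400/7
  k=0: +1/(0!×0!×0!×0!×1!×6!) = 1/720
Σ = 1/720  ⇒  CG² = 518400/7×1/720² = 1/7
CG = +√(1/7) = +0.377964

+0.377964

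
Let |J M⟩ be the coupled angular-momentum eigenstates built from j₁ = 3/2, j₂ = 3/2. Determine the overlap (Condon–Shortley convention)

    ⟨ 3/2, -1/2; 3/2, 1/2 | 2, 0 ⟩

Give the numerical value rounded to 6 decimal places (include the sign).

−√(1/4) ≈ -0.500000

triangle: 1!×2!×2!/6! = 4/720
(j±m)!: 1!×2!×2!×1!×2!×2! = 16
prefactor² = (2J+1)×Δ×N² = 4/9
  k=0: +1/(0!×1!×2!×2!×0!×0!) = 1/4
  k=1: −1/(1!×0!×1!×1!×1!×1!) = -1
Σ = -3/4  ⇒  CG² = 4/9×(-3/4)² = 1/4
CG = −√(1/4) = -0.500000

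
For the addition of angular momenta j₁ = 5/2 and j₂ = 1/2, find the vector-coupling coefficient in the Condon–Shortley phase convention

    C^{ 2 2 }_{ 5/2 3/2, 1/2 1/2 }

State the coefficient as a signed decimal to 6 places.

−√(1/6) ≈ -0.408248

√[5·1!4!0!/6! · 4!1!1!0!4!0!] = √(96)
  +(−1)^1/∏(1,0,0,0,4,0)! = -1/24  (running -1/24)
⟨..|..⟩ = √(96)·(-1/24) = -0.408248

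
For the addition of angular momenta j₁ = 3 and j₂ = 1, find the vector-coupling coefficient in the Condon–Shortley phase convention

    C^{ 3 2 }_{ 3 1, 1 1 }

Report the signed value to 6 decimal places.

−√(5/12) ≈ -0.645497

j₁+j₂−J=1  J+j₁−j₂=5  J−j₁+j₂=1  j₁+j₂+J+1=8
(j₁±m₁, j₂±m₂, J±M) = (4,2,2,0,5,1)
P² = 240
sum k=1..1:
  [1] −1/24 = -1/24
S = -1/24
C² = P²·S² = 5/12 ; C = -0.645497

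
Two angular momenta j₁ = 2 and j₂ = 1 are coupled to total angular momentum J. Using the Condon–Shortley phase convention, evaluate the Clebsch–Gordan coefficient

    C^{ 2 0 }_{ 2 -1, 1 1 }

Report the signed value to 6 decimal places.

-0.707107  (= −√(1/2))

triangle: 1!×3!×1!/6! = 6/720
(j±m)!: 1!×3!×2!×0!×2!×2! = 48
prefactor² = (2J+1)×Δ×N² = 2
  k=1: −1/(1!×0!×2!×1!×1!×0!) = -1/2
Σ = -1/2  ⇒  CG² = 2×(-1/2)² = 1/2
CG = −√(1/2) = -0.707107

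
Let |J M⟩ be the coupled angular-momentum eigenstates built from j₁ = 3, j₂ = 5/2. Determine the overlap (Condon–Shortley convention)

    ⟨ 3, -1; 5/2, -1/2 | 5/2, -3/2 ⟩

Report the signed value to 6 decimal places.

j₁+j₂−J=3  J+j₁−j₂=3  J−j₁+j₂=2  j₁+j₂+J+1=9
(j₁±m₁, j₂±m₂, J±M) = (2,4,2,3,1,4)
P² = 576/35
sum k=1..2:
  [1] −1/12 = -1/12
  [2] +1/8 = 1/8
S = 1/24
C² = P²·S² = 1/35 ; C = +0.169031

+0.169031  (= +√(1/35))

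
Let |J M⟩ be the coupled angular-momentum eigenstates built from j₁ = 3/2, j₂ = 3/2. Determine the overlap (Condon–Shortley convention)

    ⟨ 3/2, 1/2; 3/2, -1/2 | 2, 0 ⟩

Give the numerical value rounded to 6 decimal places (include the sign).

j₁+j₂−J=1  J+j₁−j₂=2  J−j₁+j₂=2  j₁+j₂+J+1=6
(j₁±m₁, j₂±m₂, J±M) = (2,1,1,2,2,2)
P² = 4/9
sum k=0..1:
  [0] +1/1 = 1
  [1] −1/4 = -1/4
S = 3/4
C² = P²·S² = 1/4 ; C = +0.500000

+0.500000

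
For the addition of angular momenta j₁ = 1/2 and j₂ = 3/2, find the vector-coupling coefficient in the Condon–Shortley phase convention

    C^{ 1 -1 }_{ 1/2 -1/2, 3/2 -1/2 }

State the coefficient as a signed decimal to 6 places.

−√(1/4) = -0.500000

j₁+j₂−J=1  J+j₁−j₂=0  J−j₁+j₂=2  j₁+j₂+J+1=4
(j₁±m₁, j₂±m₂, J±M) = (0,1,1,2,0,2)
P² = 1
sum k=1..1:
  [1] −1/2 = -1/2
S = -1/2
C² = P²·S² = 1/4 ; C = -0.500000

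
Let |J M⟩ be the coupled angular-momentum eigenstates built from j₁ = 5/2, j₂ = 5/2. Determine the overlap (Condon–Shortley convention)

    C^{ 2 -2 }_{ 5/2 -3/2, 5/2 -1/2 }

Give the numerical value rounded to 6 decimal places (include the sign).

triangle: 3!×2!×2!/8! = 24/40320
(j±m)!: 1!×4!×2!×3!×0!×4! = 6912
prefactor² = (2J+1)×Δ×N² = 144/7
  k=2: +1/(2!×1!×2!×0!×0!×2!) = 1/8
Σ = 1/8  ⇒  CG² = 144/7×1/8² = 9/28
CG = +√(9/28) = +0.566947

+√(9/28) ≈ +0.566947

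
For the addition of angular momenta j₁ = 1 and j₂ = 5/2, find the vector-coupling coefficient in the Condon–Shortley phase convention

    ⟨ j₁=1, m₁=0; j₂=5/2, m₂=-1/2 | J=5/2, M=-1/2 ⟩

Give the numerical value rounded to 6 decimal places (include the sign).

+√(1/35) = +0.169031

√[6·1!1!4!/7! · 1!1!2!3!2!3!] = √(144/35)
  +(−1)^0/∏(0,1,1,2,0,2)! = 1/4  (running 1/4)
  +(−1)^1/∏(1,0,0,1,1,3)! = -1/6  (running 1/12)
⟨..|..⟩ = √(144/35)·(1/12) = +0.169031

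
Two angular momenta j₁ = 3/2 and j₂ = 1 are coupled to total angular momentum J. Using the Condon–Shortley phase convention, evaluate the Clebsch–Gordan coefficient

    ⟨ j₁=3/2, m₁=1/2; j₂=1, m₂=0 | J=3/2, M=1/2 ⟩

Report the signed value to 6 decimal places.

+0.258199  (= +√(1/15))

j₁+j₂−J=1  J+j₁−j₂=2  J−j₁+j₂=1  j₁+j₂+J+1=5
(j₁±m₁, j₂±m₂, J±M) = (2,1,1,1,2,1)
P² = 4/15
sum k=0..1:
  [0] +1/1 = 1
  [1] −1/2 = -1/2
S = 1/2
C² = P²·S² = 1/15 ; C = +0.258199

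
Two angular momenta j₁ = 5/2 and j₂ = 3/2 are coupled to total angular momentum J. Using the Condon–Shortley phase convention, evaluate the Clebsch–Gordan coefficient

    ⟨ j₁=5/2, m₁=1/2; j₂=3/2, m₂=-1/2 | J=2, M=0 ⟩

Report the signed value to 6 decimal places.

j₁+j₂−J=2  J+j₁−j₂=3  J−j₁+j₂=1  j₁+j₂+J+1=7
(j₁±m₁, j₂±m₂, J±M) = (3,2,1,2,2,2)
P² = 8/7
sum k=0..1:
  [0] +1/4 = 1/4
  [1] −1/2 = -1/2
S = -1/4
C² = P²·S² = 1/14 ; C = -0.267261

−√(1/14) = -0.267261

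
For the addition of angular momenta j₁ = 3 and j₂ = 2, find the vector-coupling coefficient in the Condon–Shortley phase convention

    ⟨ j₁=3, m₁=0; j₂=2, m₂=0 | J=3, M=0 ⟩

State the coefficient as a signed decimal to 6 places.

j₁+j₂−J=2  J+j₁−j₂=4  J−j₁+j₂=2  j₁+j₂+J+1=9
(j₁±m₁, j₂±m₂, J±M) = (3,3,2,2,3,3)
P² = 48/5
sum k=0..2:
  [0] +1/24 = 1/24
  [1] −1/4 = -1/4
  [2] +1/24 = 1/24
S = -1/6
C² = P²·S² = 4/15 ; C = -0.516398

-0.516398  (= −√(4/15))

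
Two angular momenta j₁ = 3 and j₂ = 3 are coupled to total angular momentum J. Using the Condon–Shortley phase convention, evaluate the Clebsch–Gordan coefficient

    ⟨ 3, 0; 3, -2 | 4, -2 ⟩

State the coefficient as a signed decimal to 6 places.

√[9·2!4!4!/11! · 3!3!1!5!2!6!] = √(124416/77)
  +(−1)^0/∏(0,2,3,1,1,3)! = 1/72  (running 1/72)
  +(−1)^1/∏(1,1,2,0,2,4)! = -1/96  (running 1/288)
⟨..|..⟩ = √(124416/77)·(1/288) = +0.139573

+0.139573  (= +√(3/154))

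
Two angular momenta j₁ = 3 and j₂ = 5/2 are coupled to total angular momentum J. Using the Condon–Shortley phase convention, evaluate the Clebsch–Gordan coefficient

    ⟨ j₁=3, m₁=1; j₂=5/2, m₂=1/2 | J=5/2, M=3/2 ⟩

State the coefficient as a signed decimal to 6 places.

triangle: 3!*3!*2!/9! = 72/362880
(j±m)!: 4!*2!*3!*2!*4!*1! = 13824
prefactor² = (2J+1)*Δ*N² = 576/35
  k=1: −1/(1!*2!*1!*2!*2!*0!) = -1/8
  k=2: +1/(2!*1!*0!*1!*3!*1!) = 1/12
Σ = -1/24  ⇒  CG² = 576/35*(-1/24)² = 1/35
CG = −√(1/35) = -0.169031

-0.169031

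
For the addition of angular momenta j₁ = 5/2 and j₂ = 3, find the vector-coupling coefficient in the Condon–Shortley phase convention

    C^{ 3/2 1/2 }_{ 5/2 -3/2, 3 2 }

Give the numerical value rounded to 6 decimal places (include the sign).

−√(1/21) ≈ -0.218218

j₁+j₂−J=4  J+j₁−j₂=1  J−j₁+j₂=2  j₁+j₂+J+1=8
(j₁±m₁, j₂±m₂, J±M) = (1,4,5,1,2,1)
P² = 192/7
sum k=3..4:
  [3] −1/12 = -1/12
  [4] +1/24 = 1/24
S = -1/24
C² = P²·S² = 1/21 ; C = -0.218218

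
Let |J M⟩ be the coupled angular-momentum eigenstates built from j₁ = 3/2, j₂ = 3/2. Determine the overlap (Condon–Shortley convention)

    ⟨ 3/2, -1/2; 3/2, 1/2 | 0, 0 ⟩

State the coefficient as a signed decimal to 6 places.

triangle: 3!·0!·0!/4! = 6/24
(j±m)!: 1!·2!·2!·1!·0!·0! = 4
prefactor² = (2J+1)·Δ·N² = 1
  k=2: +1/(2!·1!·0!·0!·0!·0!) = 1/2
Σ = 1/2  ⇒  CG² = 1·1/2² = 1/4
CG = +√(1/4) = +0.500000

+0.500000  (= +√(1/4))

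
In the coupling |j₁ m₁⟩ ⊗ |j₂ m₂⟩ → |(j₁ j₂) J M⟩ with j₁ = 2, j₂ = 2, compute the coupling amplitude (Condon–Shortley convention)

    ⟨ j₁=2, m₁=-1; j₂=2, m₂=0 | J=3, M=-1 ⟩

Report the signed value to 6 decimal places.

√[7·1!3!3!/8! · 1!3!2!2!2!4!] = √(36/5)
  +(−1)^0/∏(0,1,3,2,0,1)! = 1/12  (running 1/12)
  +(−1)^1/∏(1,0,2,1,1,2)! = -1/4  (running -1/6)
⟨..|..⟩ = √(36/5)·(-1/6) = -0.447214

−√(1/5) ≈ -0.447214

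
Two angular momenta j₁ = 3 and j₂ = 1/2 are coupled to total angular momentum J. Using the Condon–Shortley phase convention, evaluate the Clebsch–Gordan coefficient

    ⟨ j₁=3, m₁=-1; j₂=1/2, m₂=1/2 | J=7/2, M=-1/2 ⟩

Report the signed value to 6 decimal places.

√[8·0!6!1!/8! · 2!4!1!0!3!4!] = √(6912/7)
  +(−1)^0/∏(0,0,4,1,2,0)! = 1/48  (running 1/48)
⟨..|..⟩ = √(6912/7)·(1/48) = +0.654654

+0.654654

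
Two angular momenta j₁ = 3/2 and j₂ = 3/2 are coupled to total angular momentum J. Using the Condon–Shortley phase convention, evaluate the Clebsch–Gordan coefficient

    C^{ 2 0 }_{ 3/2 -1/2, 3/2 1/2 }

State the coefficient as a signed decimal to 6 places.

√[5·1!2!2!/6! · 1!2!2!1!2!2!] = √(4/9)
  +(−1)^0/∏(0,1,2,2,0,0)! = 1/4  (running 1/4)
  +(−1)^1/∏(1,0,1,1,1,1)! = -1  (running -3/4)
⟨..|..⟩ = √(4/9)·(-3/4) = -0.500000

−√(1/4) = -0.500000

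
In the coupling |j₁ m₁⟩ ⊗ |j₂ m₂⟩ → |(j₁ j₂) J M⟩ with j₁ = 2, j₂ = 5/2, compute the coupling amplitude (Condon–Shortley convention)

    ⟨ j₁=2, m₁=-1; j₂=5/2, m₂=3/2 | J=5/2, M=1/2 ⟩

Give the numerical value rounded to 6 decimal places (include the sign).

+0.414039  (= +√(6/35))

j₁+j₂−J=2  J+j₁−j₂=2  J−j₁+j₂=3  j₁+j₂+J+1=8
(j₁±m₁, j₂±m₂, J±M) = (1,3,4,1,3,2)
P² = 216/35
sum k=1..2:
  [1] −1/12 = -1/12
  [2] +1/4 = 1/4
S = 1/6
C² = P²·S² = 6/35 ; C = +0.414039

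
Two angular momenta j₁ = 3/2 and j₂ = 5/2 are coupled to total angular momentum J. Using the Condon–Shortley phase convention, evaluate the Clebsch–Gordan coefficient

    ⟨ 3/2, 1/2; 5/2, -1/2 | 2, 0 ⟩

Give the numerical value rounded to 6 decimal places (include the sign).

j₁+j₂−J=2  J+j₁−j₂=1  J−j₁+j₂=3  j₁+j₂+J+1=7
(j₁±m₁, j₂±m₂, J±M) = (2,1,2,3,2,2)
P² = 8/7
sum k=0..1:
  [0] +1/4 = 1/4
  [1] −1/2 = -1/2
S = -1/4
C² = P²·S² = 1/14 ; C = -0.267261

−√(1/14) ≈ -0.267261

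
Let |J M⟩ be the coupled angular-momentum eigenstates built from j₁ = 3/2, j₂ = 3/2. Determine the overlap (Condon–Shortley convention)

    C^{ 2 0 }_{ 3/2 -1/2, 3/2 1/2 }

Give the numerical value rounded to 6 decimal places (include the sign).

-0.500000

j₁+j₂−J=1  J+j₁−j₂=2  J−j₁+j₂=2  j₁+j₂+J+1=6
(j₁±m₁, j₂±m₂, J±M) = (1,2,2,1,2,2)
P² = 4/9
sum k=0..1:
  [0] +1/4 = 1/4
  [1] −1/1 = -1
S = -3/4
C² = P²·S² = 1/4 ; C = -0.500000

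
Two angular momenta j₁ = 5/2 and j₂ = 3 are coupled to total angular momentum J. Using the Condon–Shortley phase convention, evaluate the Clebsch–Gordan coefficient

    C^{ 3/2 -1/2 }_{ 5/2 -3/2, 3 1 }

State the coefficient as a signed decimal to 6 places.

triangle: 4!·1!·2!/8! = 48/40320
(j±m)!: 1!·4!·4!·2!·1!·2! = 2304
prefactor² = (2J+1)·Δ·N² = 384/35
  k=3: −1/(3!·1!·1!·1!·0!·1!) = -1/6
  k=4: +1/(4!·0!·0!·0!·1!·2!) = 1/48
Σ = -7/48  ⇒  CG² = 384/35·(-7/48)² = 7/30
CG = −√(7/30) = -0.483046

-0.483046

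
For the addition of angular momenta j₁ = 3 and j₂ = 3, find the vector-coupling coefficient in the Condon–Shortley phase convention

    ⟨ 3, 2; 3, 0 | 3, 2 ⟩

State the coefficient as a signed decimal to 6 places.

-0.408248

j₁+j₂−J=3  J+j₁−j₂=3  J−j₁+j₂=3  j₁+j₂+J+1=10
(j₁±m₁, j₂±m₂, J±M) = (5,1,3,3,5,1)
P² = 216
sum k=0..1:
  [0] +1/72 = 1/72
  [1] −1/24 = -1/24
S = -1/36
C² = P²·S² = 1/6 ; C = -0.408248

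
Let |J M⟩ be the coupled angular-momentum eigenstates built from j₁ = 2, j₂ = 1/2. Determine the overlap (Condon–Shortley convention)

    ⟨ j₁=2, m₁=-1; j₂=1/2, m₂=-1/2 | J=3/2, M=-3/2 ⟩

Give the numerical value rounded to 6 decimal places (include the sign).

+√(1/5) ≈ +0.447214

√[4·1!3!0!/5! · 1!3!0!1!0!3!] = √(36/5)
  +(−1)^0/∏(0,1,3,0,0,0)! = 1/6  (running 1/6)
⟨..|..⟩ = √(36/5)·(1/6) = +0.447214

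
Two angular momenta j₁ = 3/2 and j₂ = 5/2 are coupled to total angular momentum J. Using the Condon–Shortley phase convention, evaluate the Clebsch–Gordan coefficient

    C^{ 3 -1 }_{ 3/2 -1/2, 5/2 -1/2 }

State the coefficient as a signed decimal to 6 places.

√[7·1!2!4!/8! · 1!2!2!3!2!4!] = √(48/5)
  +(−1)^0/∏(0,1,2,2,0,2)! = 1/8  (running 1/8)
  +(−1)^1/∏(1,0,1,1,1,3)! = -1/6  (running -1/24)
⟨..|..⟩ = √(48/5)·(-1/24) = -0.129099

-0.129099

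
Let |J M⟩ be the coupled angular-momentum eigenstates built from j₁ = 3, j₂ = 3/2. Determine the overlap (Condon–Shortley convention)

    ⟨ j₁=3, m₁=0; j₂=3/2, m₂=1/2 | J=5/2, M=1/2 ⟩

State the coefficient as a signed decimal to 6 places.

√[6·2!4!1!/8! · 3!3!2!1!3!2!] = √(216/35)
  +(−1)^1/∏(1,1,2,1,2,0)! = -1/4  (running -1/4)
  +(−1)^2/∏(2,0,1,0,3,1)! = 1/12  (running -1/6)
⟨..|..⟩ = √(216/35)·(-1/6) = -0.414039

−√(6/35) = -0.414039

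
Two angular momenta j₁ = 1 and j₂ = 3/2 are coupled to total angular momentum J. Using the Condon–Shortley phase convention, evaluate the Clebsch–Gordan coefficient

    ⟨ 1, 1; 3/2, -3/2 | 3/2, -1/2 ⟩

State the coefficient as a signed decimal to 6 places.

triangle: 1!×1!×2!/5! = 2/120
(j±m)!: 2!×0!×0!×3!×1!×2! = 24
prefactor² = (2J+1)×Δ×N² = 8/5
  k=0: +1/(0!×1!×0!×0!×1!×2!) = 1/2
Σ = 1/2  ⇒  CG² = 8/5×1/2² = 2/5
CG = +√(2/5) = +0.632456

+√(2/5) ≈ +0.632456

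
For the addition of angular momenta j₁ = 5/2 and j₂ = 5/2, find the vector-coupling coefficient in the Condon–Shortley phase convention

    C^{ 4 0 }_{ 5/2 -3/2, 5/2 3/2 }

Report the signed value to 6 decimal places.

j₁+j₂−J=1  J+j₁−j₂=4  J−j₁+j₂=4  j₁+j₂+J+1=10
(j₁±m₁, j₂±m₂, J±M) = (1,4,4,1,4,4)
P² = 82944/175
sum k=0..1:
  [0] +1/576 = 1/576
  [1] −1/36 = -1/36
S = -5/192
C² = P²·S² = 9/28 ; C = -0.566947

−√(9/28) = -0.566947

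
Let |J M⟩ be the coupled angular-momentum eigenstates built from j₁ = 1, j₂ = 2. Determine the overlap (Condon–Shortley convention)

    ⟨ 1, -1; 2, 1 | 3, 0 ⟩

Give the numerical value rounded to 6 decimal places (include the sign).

+√(1/5) = +0.447214

√[7·0!2!4!/7! · 0!2!3!1!3!3!] = √(144/5)
  +(−1)^0/∏(0,0,2,3,0,1)! = 1/12  (running 1/12)
⟨..|..⟩ = √(144/5)·(1/12) = +0.447214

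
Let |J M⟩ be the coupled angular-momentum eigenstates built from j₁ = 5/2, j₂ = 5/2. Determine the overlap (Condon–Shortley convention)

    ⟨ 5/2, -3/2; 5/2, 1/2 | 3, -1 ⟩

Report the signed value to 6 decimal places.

triangle: 2!·3!·3!/9! = 72/362880
(j±m)!: 1!·4!·3!·2!·2!·4! = 13824
prefactor² = (2J+1)·Δ·N² = 96/5
  k=1: −1/(1!·1!·3!·2!·0!·1!) = -1/12
  k=2: +1/(2!·0!·2!·1!·1!·2!) = 1/8
Σ = 1/24  ⇒  CG² = 96/5·1/24² = 1/30
CG = +√(1/30) = +0.182574

+√(1/30) = +0.182574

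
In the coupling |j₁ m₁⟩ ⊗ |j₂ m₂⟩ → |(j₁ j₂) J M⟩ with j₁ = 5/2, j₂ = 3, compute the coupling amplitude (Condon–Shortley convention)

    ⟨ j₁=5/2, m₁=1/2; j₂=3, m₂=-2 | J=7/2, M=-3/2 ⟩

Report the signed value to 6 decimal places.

triangle: 2!·3!·4!/10! = 288/3628800
(j±m)!: 3!·2!·1!·5!·2!·5! = 345600
prefactor² = (2J+1)·Δ·N² = 1536/7
  k=0: +1/(0!·2!·2!·1!·1!·3!) = 1/24
  k=1: −1/(1!·1!·1!·0!·2!·4!) = -1/48
Σ = 1/48  ⇒  CG² = 1536/7·1/48² = 2/21
CG = +√(2/21) = +0.308607

+√(2/21) ≈ +0.308607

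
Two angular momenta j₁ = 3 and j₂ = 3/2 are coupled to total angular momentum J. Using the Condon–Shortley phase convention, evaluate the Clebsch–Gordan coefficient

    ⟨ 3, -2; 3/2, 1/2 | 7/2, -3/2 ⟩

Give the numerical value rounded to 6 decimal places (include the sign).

√[8·1!5!2!/9! · 1!5!2!1!2!5!] = √(6400/21)
  +(−1)^0/∏(0,1,5,2,0,0)! = 1/240  (running 1/240)
  +(−1)^1/∏(1,0,4,1,1,1)! = -1/24  (running -3/80)
⟨..|..⟩ = √(6400/21)·(-3/80) = -0.654654

−√(3/7) ≈ -0.654654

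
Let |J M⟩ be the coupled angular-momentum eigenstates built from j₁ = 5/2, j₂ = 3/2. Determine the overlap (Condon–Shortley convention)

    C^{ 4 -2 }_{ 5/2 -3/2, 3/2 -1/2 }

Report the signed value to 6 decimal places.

j₁+j₂−J=0  J+j₁−j₂=5  J−j₁+j₂=3  j₁+j₂+J+1=9
(j₁±m₁, j₂±m₂, J±M) = (1,4,1,2,2,6)
P² = 8640/7
sum k=0..0:
  [0] +1/48 = 1/48
S = 1/48
C² = P²·S² = 15/28 ; C = +0.731925

+√(15/28) = +0.731925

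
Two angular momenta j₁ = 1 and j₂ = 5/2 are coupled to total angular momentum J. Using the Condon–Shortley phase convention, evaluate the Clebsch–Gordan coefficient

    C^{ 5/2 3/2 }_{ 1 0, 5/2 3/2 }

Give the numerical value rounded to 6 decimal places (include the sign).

-0.507093  (= −√(9/35))

triangle: 1!·1!·4!/7! = 24/5040
(j±m)!: 1!·1!·4!·1!·4!·1! = 576
prefactor² = (2J+1)·Δ·N² = 576/35
  k=0: +1/(0!·1!·1!·4!·0!·0!) = 1/24
  k=1: −1/(1!·0!·0!·3!·1!·1!) = -1/6
Σ = -1/8  ⇒  CG² = 576/35·(-1/8)² = 9/35
CG = −√(9/35) = -0.507093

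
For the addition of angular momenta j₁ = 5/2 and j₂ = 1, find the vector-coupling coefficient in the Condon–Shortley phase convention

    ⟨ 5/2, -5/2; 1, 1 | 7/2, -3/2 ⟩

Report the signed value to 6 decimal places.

+√(1/21) = +0.218218

j₁+j₂−J=0  J+j₁−j₂=5  J−j₁+j₂=2  j₁+j₂+J+1=8
(j₁±m₁, j₂±m₂, J±M) = (0,5,2,0,2,5)
P² = 19200/7
sum k=0..0:
  [0] +1/240 = 1/240
S = 1/240
C² = P²·S² = 1/21 ; C = +0.218218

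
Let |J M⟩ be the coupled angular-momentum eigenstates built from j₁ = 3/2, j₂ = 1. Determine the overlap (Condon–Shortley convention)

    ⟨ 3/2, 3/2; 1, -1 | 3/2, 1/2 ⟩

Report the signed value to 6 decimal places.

+√(2/5) ≈ +0.632456

√[4·1!2!1!/5! · 3!0!0!2!2!1!] = √(8/5)
  +(−1)^0/∏(0,1,0,0,2,1)! = 1/2  (running 1/2)
⟨..|..⟩ = √(8/5)·(1/2) = +0.632456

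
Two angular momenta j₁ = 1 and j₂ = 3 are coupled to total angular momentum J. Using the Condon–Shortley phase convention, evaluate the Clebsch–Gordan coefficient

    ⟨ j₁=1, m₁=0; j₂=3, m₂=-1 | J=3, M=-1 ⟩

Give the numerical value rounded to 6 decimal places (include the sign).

√[7·1!1!5!/8! · 1!1!2!4!2!4!] = √(48)
  +(−1)^0/∏(0,1,1,2,0,3)! = 1/12  (running 1/12)
  +(−1)^1/∏(1,0,0,1,1,4)! = -1/24  (running 1/24)
⟨..|..⟩ = √(48)·(1/24) = +0.288675

+0.288675  (= +√(1/12))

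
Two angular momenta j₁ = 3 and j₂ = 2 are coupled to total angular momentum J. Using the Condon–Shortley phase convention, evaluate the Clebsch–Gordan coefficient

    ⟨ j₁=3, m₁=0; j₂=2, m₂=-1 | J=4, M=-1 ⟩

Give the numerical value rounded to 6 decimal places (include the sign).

+0.462910  (= +√(3/14))

√[9·1!5!3!/10! · 3!3!1!3!3!5!] = √(1944/7)
  +(−1)^0/∏(0,1,3,1,2,2)! = 1/24  (running 1/24)
  +(−1)^1/∏(1,0,2,0,3,3)! = -1/72  (running 1/36)
⟨..|..⟩ = √(1944/7)·(1/36) = +0.462910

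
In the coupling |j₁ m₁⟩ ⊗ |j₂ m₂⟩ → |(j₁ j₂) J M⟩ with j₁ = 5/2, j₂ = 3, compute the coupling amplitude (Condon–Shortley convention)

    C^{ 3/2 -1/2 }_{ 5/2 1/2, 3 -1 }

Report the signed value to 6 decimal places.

j₁+j₂−J=4  J+j₁−j₂=1  J−j₁+j₂=2  j₁+j₂+J+1=8
(j₁±m₁, j₂±m₂, J±M) = (3,2,2,4,1,2)
P² = 192/35
sum k=1..2:
  [1] −1/6 = -1/6
  [2] +1/8 = 1/8
S = -1/24
C² = P²·S² = 1/105 ; C = -0.097590

-0.097590  (= −√(1/105))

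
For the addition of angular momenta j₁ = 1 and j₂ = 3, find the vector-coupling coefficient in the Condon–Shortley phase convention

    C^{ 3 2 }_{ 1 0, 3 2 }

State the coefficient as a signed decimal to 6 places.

-0.577350

√[7·1!1!5!/8! · 1!1!5!1!5!1!] = √(300)
  +(−1)^0/∏(0,1,1,5,0,0)! = 1/120  (running 1/120)
  +(−1)^1/∏(1,0,0,4,1,1)! = -1/24  (running -1/30)
⟨..|..⟩ = √(300)·(-1/30) = -0.577350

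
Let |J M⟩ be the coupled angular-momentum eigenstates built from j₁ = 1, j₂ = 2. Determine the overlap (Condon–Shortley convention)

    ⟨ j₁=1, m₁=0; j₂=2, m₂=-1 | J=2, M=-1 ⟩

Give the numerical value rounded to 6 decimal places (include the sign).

j₁+j₂−J=1  J+j₁−j₂=1  J−j₁+j₂=3  j₁+j₂+J+1=6
(j₁±m₁, j₂±m₂, J±M) = (1,1,1,3,1,3)
P² = 3/2
sum k=0..1:
  [0] +1/2 = 1/2
  [1] −1/6 = -1/6
S = 1/3
C² = P²·S² = 1/6 ; C = +0.408248

+0.408248  (= +√(1/6))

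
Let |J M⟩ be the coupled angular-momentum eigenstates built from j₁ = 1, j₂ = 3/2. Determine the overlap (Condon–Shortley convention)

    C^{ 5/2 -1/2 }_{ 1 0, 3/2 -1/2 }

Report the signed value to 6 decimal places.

+0.774597  (= +√(3/5))

√[6·0!2!3!/6! · 1!1!1!2!2!3!] = √(12/5)
  +(−1)^0/∏(0,0,1,1,1,2)! = 1/2  (running 1/2)
⟨..|..⟩ = √(12/5)·(1/2) = +0.774597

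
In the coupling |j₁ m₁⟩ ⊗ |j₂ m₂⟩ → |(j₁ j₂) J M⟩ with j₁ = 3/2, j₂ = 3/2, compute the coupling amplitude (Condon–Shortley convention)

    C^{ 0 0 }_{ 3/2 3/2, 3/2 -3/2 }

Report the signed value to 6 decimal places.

triangle: 3!×0!×0!/4! = 6/24
(j±m)!: 3!×0!×0!×3!×0!×0! = 36
prefactor² = (2J+1)×Δ×N² = 9
  k=0: +1/(0!×3!×0!×0!×0!×0!) = 1/6
Σ = 1/6  ⇒  CG² = 9×1/6² = 1/4
CG = +√(1/4) = +0.500000

+0.500000  (= +√(1/4))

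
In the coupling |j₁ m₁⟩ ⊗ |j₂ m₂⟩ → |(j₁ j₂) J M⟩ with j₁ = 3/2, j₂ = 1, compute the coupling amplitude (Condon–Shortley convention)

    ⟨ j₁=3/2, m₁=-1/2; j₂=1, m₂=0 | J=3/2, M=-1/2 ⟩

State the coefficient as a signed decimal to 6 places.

√[4·1!2!1!/5! · 1!2!1!1!1!2!] = √(4/15)
  +(−1)^0/∏(0,1,2,1,0,0)! = 1/2  (running 1/2)
  +(−1)^1/∏(1,0,1,0,1,1)! = -1  (running -1/2)
⟨..|..⟩ = √(4/15)·(-1/2) = -0.258199

-0.258199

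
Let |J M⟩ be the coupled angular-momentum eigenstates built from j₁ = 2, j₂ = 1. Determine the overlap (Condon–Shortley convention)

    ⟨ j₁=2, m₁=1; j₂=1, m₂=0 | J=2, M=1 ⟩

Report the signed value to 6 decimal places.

+0.408248

j₁+j₂−J=1  J+j₁−j₂=3  J−j₁+j₂=1  j₁+j₂+J+1=6
(j₁±m₁, j₂±m₂, J±M) = (3,1,1,1,3,1)
P² = 3/2
sum k=0..1:
  [0] +1/2 = 1/2
  [1] −1/6 = -1/6
S = 1/3
C² = P²·S² = 1/6 ; C = +0.408248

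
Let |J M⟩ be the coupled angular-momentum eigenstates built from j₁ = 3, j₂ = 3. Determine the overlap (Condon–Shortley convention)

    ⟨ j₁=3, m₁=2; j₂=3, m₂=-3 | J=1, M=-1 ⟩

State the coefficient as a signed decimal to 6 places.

√[3·5!1!1!/8! · 5!1!0!6!0!2!] = √(10800/7)
  +(−1)^0/∏(0,5,1,0,0,1)! = 1/120  (running 1/120)
⟨..|..⟩ = √(10800/7)·(1/120) = +0.327327

+0.327327  (= +√(3/28))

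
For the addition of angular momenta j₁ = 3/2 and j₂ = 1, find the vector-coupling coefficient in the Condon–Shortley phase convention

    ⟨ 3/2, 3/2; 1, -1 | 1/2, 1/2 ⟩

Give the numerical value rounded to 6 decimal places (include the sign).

triangle: 2!*1!*0!/4! = 2/24
(j±m)!: 3!*0!*0!*2!*1!*0! = 12
prefactor² = (2J+1)*Δ*N² = 2
  k=0: +1/(0!*2!*0!*0!*1!*0!) = 1/2
Σ = 1/2  ⇒  CG² = 2*1/2² = 1/2
CG = +√(1/2) = +0.707107

+0.707107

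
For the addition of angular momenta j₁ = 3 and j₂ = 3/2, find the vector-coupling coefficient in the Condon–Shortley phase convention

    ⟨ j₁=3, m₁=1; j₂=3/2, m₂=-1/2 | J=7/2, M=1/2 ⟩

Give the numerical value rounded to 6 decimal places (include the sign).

+0.534522  (= +√(2/7))

triangle: 1!×5!×2!/9! = 240/362880
(j±m)!: 4!×2!×1!×2!×4!×3! = 13824
prefactor² = (2J+1)×Δ×N² = 512/7
  k=0: +1/(0!×1!×2!×1!×3!×1!) = 1/12
  k=1: −1/(1!×0!×1!×0!×4!×2!) = -1/48
Σ = 1/16  ⇒  CG² = 512/7×1/16² = 2/7
CG = +√(2/7) = +0.534522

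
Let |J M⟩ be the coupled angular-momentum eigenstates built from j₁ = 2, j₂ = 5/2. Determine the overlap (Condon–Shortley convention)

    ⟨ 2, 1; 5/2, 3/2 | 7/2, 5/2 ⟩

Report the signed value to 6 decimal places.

√[8·1!3!4!/9! · 3!1!4!1!6!1!] = √(2304/7)
  +(−1)^0/∏(0,1,1,4,2,0)! = 1/48  (running 1/48)
  +(−1)^1/∏(1,0,0,3,3,1)! = -1/36  (running -1/144)
⟨..|..⟩ = √(2304/7)·(-1/144) = -0.125988

-0.125988  (= −√(1/63))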